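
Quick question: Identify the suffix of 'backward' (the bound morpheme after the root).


The word 'backward' = 'back' (root) + '-ward' (suffix). The suffix is '-ward'.

ward


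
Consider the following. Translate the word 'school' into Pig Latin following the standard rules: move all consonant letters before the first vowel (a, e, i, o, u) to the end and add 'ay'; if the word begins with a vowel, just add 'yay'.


'school': move consonant cluster 'sch' to end and add 'ay': 'oolschay'.

oolschay


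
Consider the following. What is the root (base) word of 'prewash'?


Remove prefix 'pre' from 'prewash' to get root 'wash'.

wash


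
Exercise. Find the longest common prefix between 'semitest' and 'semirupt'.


Compare from the start: 4 characters match: 'semi'. Mismatch at position 5: 't' vs 'r'.

semi


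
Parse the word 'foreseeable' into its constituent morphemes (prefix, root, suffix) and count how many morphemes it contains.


Step 1: Identify prefix: 'fore' (meaning: before/front)
Step 2: Identify root: 'see'
Step 3: Identify suffix(es): 'able'
Decomposition: fore- (prefix: before/front) + see (root) + -able (suffix: capable of)
Total morphemes: 3

3 morphemes (fore- (prefix: before/front) + see (root) + -able (suffix: capable of))


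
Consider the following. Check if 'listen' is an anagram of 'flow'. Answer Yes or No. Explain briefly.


Sorted letters of 'listen': 'eilnst'
Sorted letters of 'flow': 'flow'
They do not match.

No


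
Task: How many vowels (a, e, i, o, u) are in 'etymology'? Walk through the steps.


Vowels in 'etymology': e, o, o = 3 vowels.

3


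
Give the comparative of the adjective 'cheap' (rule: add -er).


Apply comparative formation (add -er): 'cheap' -> 'cheaper'.

cheaper


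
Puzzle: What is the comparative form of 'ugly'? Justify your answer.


Apply comparative formation (consonant + y: change y to i, add -er): 'ugly' -> 'uglier'.

uglier


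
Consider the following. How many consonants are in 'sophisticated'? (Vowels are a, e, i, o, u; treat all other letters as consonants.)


Consonants in 'sophisticated': s, p, h, s, t, c, t, d = 8 consonants.

8


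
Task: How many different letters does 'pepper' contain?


Unique letters in 'pepper': {e, p, r} = 3 distinct letters.

3


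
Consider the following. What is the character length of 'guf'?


Spell out 'guf' and number each letter: g(1), u(2), f(3). Total: 3 letters.

3


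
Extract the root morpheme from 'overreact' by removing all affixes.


Remove prefix 'over' from 'overreact' to get root 'react'.

react


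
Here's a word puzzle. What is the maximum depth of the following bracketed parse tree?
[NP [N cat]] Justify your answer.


Count bracket nesting levels:
'[' at pos 0: depth = 1
'[' at pos 4: depth = 2
Maximum depth reached: 2

2


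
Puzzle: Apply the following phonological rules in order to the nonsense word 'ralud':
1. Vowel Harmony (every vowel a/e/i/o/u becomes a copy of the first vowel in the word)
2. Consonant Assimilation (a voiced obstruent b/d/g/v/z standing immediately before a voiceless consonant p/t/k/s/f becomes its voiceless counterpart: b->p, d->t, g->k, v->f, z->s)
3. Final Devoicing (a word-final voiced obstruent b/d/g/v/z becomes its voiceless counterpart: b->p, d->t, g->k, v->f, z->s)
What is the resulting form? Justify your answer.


Starting form: 'ralud'
Rule 1: Vowel Harmony: all vowels become 'a' (matching first vowel). 'ralud' -> 'ralad'
Rule 2: Consonant Assimilation: no voiced obstruent (b/d/g/v/z) stands immediately before a voiceless consonant (p/t/k/s/f). No change.
Rule 3: Final Devoicing: word-final voiced obstruent 'd' becomes voiceless 't'. 'ralad' -> 'ralat'
Final form: 'ralat'

ralat


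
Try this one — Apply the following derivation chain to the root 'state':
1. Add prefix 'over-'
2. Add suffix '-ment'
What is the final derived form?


Step 1: Add prefix 'over-' to 'state' = 'overstate'
Step 2: Add suffix '-ment' to 'overstate' = 'overstatement'

overstatement


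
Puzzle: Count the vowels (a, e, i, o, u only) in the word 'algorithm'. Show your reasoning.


Vowels in 'algorithm': a, o, i = 3 vowels.

3


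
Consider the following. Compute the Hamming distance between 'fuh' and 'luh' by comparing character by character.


Alignment:
Position 1: 'f' vs 'l' = DIFFER
Position 2: 'u' vs 'u' = match
Position 3: 'h' vs 'h' = match
Total differences: 1

1


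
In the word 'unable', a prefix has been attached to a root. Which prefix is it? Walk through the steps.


The word 'unable' = 'un' (prefix) + 'able' (root). The prefix is 'un'.

un


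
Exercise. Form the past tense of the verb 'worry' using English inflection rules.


Apply rule: Change -y to -ied. 'worry' becomes 'worried'.

worried


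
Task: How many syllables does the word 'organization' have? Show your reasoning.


Break 'organization' into syllables: or-gan-i-za-tion -> or | gan | i | za | tion = 5 syllables

5 syllables


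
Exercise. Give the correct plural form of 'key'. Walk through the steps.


Apply rule: Add -s. 'key' becomes 'keys'.

keys


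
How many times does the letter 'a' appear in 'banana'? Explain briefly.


Letter 'a' in 'banana': found at position(s) 2, 4, 6 = 3 occurrence(s).

3


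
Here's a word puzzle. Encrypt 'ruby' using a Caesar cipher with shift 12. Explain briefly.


Shift each letter by 12: r -> d, u -> g, b -> n, y -> k. Result: 'dgnk'.

dgnk


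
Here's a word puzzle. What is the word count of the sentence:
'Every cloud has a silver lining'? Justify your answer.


Split into words: Every | cloud | has | a | silver | lining = 6 words.

6


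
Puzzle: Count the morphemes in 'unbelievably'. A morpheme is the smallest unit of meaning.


Decomposition: un- (prefix) + believe (root) + -able (suffix) + -ly (suffix) = 4 morpheme(s)

4 morphemes


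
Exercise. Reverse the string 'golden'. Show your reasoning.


Reverse 'golden' character by character: 'nedlog'.

nedlog


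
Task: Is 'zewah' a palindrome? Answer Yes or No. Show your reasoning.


Forward: 'zewah'
Reversed: 'hawez'
They differ.

No


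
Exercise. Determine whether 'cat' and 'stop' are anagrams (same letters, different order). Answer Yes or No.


Sorted letters of 'cat': 'act'
Sorted letters of 'stop': 'opst'
They do not match.

No


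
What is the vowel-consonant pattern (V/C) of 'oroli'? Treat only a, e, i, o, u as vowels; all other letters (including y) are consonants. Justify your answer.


Letter mapping: o = V, r = C, o = V, l = C, i = V.

VCVCV


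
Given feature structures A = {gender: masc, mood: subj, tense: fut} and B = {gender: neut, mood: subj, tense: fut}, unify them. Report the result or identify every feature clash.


Compare features:
gender: A=masc vs B=neut -> CLASH
mood: A=subj vs B=subj -> unified: subj
tense: A=fut vs B=fut -> unified: fut
Clash detected on feature 'gender' (masc vs neut); unification fails.

CLASH on 'gender' (masc vs neut)


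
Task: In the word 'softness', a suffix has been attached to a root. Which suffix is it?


The word 'softness' = 'soft' (root) + '-ness' (suffix). The suffix is '-ness'.

ness


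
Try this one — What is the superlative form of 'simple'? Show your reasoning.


Apply superlative formation (ends in e: add -st): 'simple' -> 'simplest'.

simplest


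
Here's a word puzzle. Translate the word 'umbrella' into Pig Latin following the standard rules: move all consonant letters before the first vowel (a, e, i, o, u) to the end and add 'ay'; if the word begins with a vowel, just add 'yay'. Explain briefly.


'umbrella' starts with a vowel, so add 'yay': 'umbrellayay'.

umbrellayay


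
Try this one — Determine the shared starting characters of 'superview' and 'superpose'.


Compare from the start: 5 characters match: 'super'. Mismatch at position 6: 'v' vs 'p'.

super


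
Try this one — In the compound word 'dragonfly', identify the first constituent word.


Split 'dragonfly' into 'dragon' + 'fly'. The first part is 'dragon'.

dragon


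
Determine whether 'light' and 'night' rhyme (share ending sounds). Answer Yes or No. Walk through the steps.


Rime (stressed vowel + following sounds) of 'light': -ight = /aɪt/
Rime of 'night': -ight = /aɪt/
/aɪt/ and /aɪt/ are the same ending sound, so the words rhyme.

Yes


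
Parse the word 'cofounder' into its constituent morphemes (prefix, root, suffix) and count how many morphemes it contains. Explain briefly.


Step 1: Identify prefix: 'co' (meaning: together)
Step 2: Identify root: 'found'
Step 3: Identify suffix(es): 'er'
Decomposition: co- (prefix: together) + found (root) + -er (suffix: one who)
Total morphemes: 3

3 morphemes (co- (prefix: together) + found (root) + -er (suffix: one who))


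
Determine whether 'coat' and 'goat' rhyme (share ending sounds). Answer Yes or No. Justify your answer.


Rime (stressed vowel + following sounds) of 'coat': -oat = /oʊt/
Rime of 'goat': -oat = /oʊt/
/oʊt/ and /oʊt/ are the same ending sound, so the words rhyme.

Yes


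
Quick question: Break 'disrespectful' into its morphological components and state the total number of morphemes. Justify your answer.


Step 1: Identify prefix: 'dis' (meaning: not/apart)
Step 2: Identify root: 'respect'
Step 3: Identify suffix(es): 'ful'
Decomposition: dis- (prefix: not/apart) + respect (root) + -ful (suffix: full of)
Total morphemes: 3

3 morphemes (dis- (prefix: not/apart) + respect (root) + -ful (suffix: full of))


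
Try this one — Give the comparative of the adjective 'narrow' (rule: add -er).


Apply comparative formation (add -er): 'narrow' -> 'narrower'.

narrower


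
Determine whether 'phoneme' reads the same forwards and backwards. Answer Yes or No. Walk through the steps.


Forward: 'phoneme'
Reversed: 'emenohp'
They differ.

No


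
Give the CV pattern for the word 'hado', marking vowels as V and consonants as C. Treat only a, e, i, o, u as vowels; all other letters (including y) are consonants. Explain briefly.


Letter mapping: h = C, a = V, d = C, o = V.

CVCV


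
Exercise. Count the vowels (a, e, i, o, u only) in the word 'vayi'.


Vowels in 'vayi': a, i = 2 vowels.

2


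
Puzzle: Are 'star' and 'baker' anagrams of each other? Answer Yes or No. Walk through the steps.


Sorted letters of 'star': 'arst'
Sorted letters of 'baker': 'abekr'
They do not match.

No


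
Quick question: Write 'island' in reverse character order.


Reverse 'island' character by character: 'dnalsi'.

dnalsi


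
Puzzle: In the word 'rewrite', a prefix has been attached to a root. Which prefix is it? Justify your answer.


The word 'rewrite' = 're' (prefix) + 'write' (root). The prefix is 're'.

re


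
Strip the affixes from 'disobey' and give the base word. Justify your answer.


Remove prefix 'dis' from 'disobey' to get root 'obey'.

obey


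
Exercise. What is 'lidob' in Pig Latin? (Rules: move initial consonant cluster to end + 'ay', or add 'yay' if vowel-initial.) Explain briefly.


'lidob': move consonant cluster 'l' to end and add 'ay': 'idoblay'.

idoblay


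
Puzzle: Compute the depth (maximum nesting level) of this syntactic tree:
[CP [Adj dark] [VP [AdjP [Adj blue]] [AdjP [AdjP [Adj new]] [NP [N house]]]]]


Count bracket nesting levels:
'[' at pos 0: depth = 1
'[' at pos 4: depth = 2
'[' at pos 15: depth = 2
'[' at pos 19: depth = 3
'[' at pos 25: depth = 4
'[' at pos 37: depth = 3
'[' at pos 43: depth = 4
'[' at pos 49: depth = 5
'[' at pos 60: depth = 4
'[' at pos 64: depth = 5
Maximum depth reached: 5

5


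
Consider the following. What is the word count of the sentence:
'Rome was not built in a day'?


Split into words: Rome | was | not | built | in | a | day = 7 words.

7


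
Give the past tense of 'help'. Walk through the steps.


Apply rule: Add -ed. 'help' becomes 'helped'.

helped


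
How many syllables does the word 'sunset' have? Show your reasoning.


Break 'sunset' into syllables: sun-set -> sun | set = 2 syllables

2 syllables


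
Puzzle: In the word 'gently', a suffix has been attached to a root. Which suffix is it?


The word 'gently' = 'gentle' (root) + '-ly' (suffix). The suffix is '-ly'.

ly


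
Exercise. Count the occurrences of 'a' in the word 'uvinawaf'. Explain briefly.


Letter 'a' in 'uvinawaf': found at position(s) 5, 7 = 2 occurrence(s).

2


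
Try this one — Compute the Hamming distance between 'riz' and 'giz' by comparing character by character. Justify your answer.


Alignment:
Position 1: 'r' vs 'g' = DIFFER
Position 2: 'i' vs 'i' = match
Position 3: 'z' vs 'z' = match
Total differences: 1

1


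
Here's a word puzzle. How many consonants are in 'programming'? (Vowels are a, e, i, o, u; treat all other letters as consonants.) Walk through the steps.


Consonants in 'programming': p, r, g, r, m, m, n, g = 8 consonants.

8


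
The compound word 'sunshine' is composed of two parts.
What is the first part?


Split 'sunshine' into 'sun' + 'shine'. The first part is 'sun'.

sun


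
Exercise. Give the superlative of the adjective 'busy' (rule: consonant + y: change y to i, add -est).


Apply superlative formation (consonant + y: change y to i, add -est): 'busy' -> 'busiest'.

busiest


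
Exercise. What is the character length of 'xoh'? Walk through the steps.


Spell out 'xoh' and number each letter: x(1), o(2), h(3). Total: 3 letters.

3


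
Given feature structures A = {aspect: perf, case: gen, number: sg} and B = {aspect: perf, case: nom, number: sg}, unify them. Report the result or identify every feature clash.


Compare features:
aspect: A=perf vs B=perf -> unified: perf
case: A=gen vs B=nom -> CLASH
number: A=sg vs B=sg -> unified: sg
Clash detected on feature 'case' (gen vs nom); unification fails.

CLASH on 'case' (gen vs nom)


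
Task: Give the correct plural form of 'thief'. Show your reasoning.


Apply rule: Change -f to -ves. 'thief' becomes 'thieves'.

thieves


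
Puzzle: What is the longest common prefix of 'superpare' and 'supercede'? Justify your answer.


Compare from the start: 5 characters match: 'super'. Mismatch at position 6: 'p' vs 'c'.

super


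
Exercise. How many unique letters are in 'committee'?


Unique letters in 'committee': {c, e, i, m, o, t} = 6 distinct letters.

6


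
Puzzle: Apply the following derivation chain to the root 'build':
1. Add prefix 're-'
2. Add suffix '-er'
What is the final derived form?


Step 1: Add prefix 're-' to 'build' = 'rebuild'
Step 2: Add suffix '-er' to 'rebuild' = 'rebuilder'

rebuilder


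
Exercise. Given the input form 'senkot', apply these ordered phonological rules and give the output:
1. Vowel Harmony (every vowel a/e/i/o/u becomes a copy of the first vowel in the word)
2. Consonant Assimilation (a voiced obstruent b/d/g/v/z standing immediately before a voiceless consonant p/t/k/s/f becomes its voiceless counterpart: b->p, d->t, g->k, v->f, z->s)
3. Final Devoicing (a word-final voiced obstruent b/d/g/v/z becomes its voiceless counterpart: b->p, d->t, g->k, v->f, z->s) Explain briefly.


Starting form: 'senkot'
Rule 1: Vowel Harmony: all vowels become 'e' (matching first vowel). 'senkot' -> 'senket'
Rule 2: Consonant Assimilation: no voiced obstruent (b/d/g/v/z) stands immediately before a voiceless consonant (p/t/k/s/f). No change.
Rule 3: Final Devoicing: final consonant 't' is not one of the voiced obstruents b/d/g/v/z. No change.
Final form: 'senket'

senket


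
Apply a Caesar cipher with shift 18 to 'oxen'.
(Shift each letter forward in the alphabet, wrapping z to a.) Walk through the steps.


Shift each letter by 18: o -> g, x -> p, e -> w, n -> f. Result: 'gpwf'.

gpwf


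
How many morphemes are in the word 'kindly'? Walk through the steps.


Decomposition: kind (root) + -ly (suffix) = 2 morpheme(s)

2 morphemes


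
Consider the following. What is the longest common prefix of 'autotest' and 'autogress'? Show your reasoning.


Compare from the start: 4 characters match: 'auto'. Mismatch at position 5: 't' vs 'g'.

auto


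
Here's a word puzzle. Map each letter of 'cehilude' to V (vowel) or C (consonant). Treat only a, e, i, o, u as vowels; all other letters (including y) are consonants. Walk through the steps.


Letter mapping: c = C, e = V, h = C, i = V, l = C, u = V, d = C, e = V.

CVCVCVCV


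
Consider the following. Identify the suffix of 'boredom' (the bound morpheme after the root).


The word 'boredom' = 'bore' (root) + '-dom' (suffix). The suffix is '-dom'.

dom


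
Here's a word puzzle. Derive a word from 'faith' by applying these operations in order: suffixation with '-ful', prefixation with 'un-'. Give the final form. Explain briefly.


Step 1: Add suffix '-ful' to 'faith' = 'faithful'
Step 2: Add prefix 'un-' to 'faithful' = 'unfaithful'

unfaithful


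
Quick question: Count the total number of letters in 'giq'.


Spell out 'giq' and number each letter: g(1), i(2), q(3). Total: 3 letters.

3


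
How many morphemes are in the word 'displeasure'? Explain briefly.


Decomposition: dis- (prefix) + please (root) + -ure (suffix) = 3 morpheme(s)

3 morphemes


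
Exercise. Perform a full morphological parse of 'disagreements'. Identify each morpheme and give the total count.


Step 1: Identify prefix: 'dis' (meaning: not/apart)
Step 2: Identify root: 'agree'
Step 3: Identify suffix(es): 'ment, s'
Decomposition: dis- (prefix: not/apart) + agree (root) + -ment (suffix: action/result) + -s (plural)
Total morphemes: 4

4 morphemes (dis- (prefix: not/apart) + agree (root) + -ment (suffix: action/result) + -s (plural))


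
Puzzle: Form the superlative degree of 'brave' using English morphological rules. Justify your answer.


Apply superlative formation (ends in e: add -st): 'brave' -> 'bravest'.

bravest


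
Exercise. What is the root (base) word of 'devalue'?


Remove prefix 'de' from 'devalue' to get root 'value'.

value


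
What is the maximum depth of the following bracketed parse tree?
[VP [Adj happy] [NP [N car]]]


Count bracket nesting levels:
'[' at pos 0: depth = 1
'[' at pos 4: depth = 2
'[' at pos 16: depth = 2
'[' at pos 20: depth = 3
Maximum depth reached: 3

3


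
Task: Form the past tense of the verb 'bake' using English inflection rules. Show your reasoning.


Apply rule: Add -d (word ends in -e). 'bake' becomes 'baked'.

baked


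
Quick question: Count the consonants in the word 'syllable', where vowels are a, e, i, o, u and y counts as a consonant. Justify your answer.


Consonants in 'syllable': s, y, l, l, b, l = 6 consonants.

6


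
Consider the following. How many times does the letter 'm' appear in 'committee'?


Letter 'm' in 'committee': found at position(s) 3, 4 = 2 occurrence(s).

2


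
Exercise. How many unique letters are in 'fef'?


Unique letters in 'fef': {e, f} = 2 distinct letters.

2


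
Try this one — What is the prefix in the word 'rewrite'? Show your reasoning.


The word 'rewrite' = 're' (prefix) + 'write' (root). The prefix is 're'.

re


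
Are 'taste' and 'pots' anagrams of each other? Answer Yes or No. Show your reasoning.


Sorted letters of 'taste': 'aestt'
Sorted letters of 'pots': 'opst'
They do not match.

No


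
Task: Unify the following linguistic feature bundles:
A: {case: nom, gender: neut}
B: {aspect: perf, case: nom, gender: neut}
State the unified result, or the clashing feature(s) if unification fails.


Compare features:
aspect: A=_ vs B=perf -> unified: perf
case: A=nom vs B=nom -> unified: nom
gender: A=neut vs B=neut -> unified: neut
No clashes found.

Unified: {aspect: perf, case: nom, gender: neut}


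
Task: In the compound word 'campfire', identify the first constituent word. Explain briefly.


Split 'campfire' into 'camp' + 'fire'. The first part is 'camp'.

camp


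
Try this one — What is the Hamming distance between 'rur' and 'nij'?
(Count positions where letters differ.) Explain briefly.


Alignment:
Position 1: 'r' vs 'n' = DIFFER
Position 2: 'u' vs 'i' = DIFFER
Position 3: 'r' vs 'j' = DIFFER
Total differences: 3

3


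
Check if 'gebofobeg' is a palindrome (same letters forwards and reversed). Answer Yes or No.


Forward: 'gebofobeg'
Reversed: 'gebofobeg'
They are identical.

Yes


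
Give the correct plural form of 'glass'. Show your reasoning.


Apply rule: Add -es (sibilant/fricative ending). 'glass' becomes 'glasses'.

glasses


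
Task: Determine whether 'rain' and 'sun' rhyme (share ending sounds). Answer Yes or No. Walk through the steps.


Rime (stressed vowel + following sounds) of 'rain': -ain = /eɪn/
Rime of 'sun': -un = /ʌn/
/eɪn/ and /ʌn/ are different ending sounds, so the words do not rhyme.

No


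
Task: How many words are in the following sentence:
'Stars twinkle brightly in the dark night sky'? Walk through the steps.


Split into words: Stars | twinkle | brightly | in | the | dark | night | sky = 8 words.

8


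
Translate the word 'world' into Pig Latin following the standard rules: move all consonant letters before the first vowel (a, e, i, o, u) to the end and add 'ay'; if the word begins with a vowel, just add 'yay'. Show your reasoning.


'world': move consonant cluster 'w' to end and add 'ay': 'orldway'.

orldway


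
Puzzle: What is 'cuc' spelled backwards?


Reverse 'cuc' character by character: 'cuc'.

cuc


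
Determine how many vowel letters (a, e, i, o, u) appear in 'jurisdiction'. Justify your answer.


Vowels in 'jurisdiction': u, i, i, i, o = 5 vowels.

5


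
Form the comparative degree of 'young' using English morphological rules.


Apply comparative formation (add -er): 'young' -> 'younger'.

younger


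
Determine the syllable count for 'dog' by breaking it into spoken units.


Break 'dog' into syllables: dog -> dog = 1 syllable

1 syllable


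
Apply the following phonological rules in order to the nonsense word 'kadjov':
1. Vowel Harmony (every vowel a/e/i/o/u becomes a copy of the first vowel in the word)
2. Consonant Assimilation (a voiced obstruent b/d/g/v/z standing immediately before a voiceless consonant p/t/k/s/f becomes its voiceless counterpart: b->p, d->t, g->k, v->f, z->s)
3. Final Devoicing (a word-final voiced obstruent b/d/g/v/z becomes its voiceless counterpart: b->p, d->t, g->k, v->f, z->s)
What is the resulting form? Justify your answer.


Starting form: 'kadjov'
Rule 1: Vowel Harmony: all vowels become 'a' (matching first vowel). 'kadjov' -> 'kadjav'
Rule 2: Consonant Assimilation: no voiced obstruent (b/d/g/v/z) stands immediately before a voiceless consonant (p/t/k/s/f). No change.
Rule 3: Final Devoicing: word-final voiced obstruent 'v' becomes voiceless 'f'. 'kadjav' -> 'kadjaf'
Final form: 'kadjaf'

kadjaf


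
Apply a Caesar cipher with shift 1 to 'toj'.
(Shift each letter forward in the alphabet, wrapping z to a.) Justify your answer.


Shift each letter by 1: t -> u, o -> p, j -> k. Result: 'upk'.

upk


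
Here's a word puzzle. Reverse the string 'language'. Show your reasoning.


Reverse 'language' character by character: 'egaugnal'.

egaugnal


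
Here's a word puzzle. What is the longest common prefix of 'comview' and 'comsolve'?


Compare from the start: 3 characters match: 'com'. Mismatch at position 4: 'v' vs 's'.

com


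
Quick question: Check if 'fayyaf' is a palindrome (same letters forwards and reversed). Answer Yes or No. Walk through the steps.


Forward: 'fayyaf'
Reversed: 'fayyaf'
They are identical.

Yes


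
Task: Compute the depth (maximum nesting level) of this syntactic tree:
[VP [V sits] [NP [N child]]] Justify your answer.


Count bracket nesting levels:
'[' at pos 0: depth = 1
'[' at pos 4: depth = 2
'[' at pos 13: depth = 2
'[' at pos 17: depth = 3
Maximum depth reached: 3

3


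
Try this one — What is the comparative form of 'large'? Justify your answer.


Apply comparative formation (ends in e: add -r): 'large' -> 'larger'.

larger


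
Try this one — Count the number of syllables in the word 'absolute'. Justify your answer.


Break 'absolute' into syllables: ab-so-lute -> ab | so | lute = 3 syllables

3 syllables


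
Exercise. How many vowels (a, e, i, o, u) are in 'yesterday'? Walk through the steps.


Vowels in 'yesterday': e, e, a = 3 vowels.

3


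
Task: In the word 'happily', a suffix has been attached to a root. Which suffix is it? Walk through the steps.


The word 'happily' = 'happy' (root) + '-ly' (suffix). The suffix is '-ly'.

ly


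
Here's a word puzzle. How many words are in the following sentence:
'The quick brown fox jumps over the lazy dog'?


Split into words: The | quick | brown | fox | jumps | over | the | lazy | dog = 9 words.

9


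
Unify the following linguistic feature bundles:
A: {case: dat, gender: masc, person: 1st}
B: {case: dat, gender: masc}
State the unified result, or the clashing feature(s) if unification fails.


Compare features:
case: A=dat vs B=dat -> unified: dat
gender: A=masc vs B=masc -> unified: masc
person: A=1st vs B=_ -> unified: 1st
No clashes found.

Unified: {case: dat, gender: masc, person: 1st}


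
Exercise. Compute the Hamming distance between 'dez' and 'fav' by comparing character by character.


Alignment:
Position 1: 'd' vs 'f' = DIFFER
Position 2: 'e' vs 'a' = DIFFER
Position 3: 'z' vs 'v' = DIFFER
Total differences: 3

3


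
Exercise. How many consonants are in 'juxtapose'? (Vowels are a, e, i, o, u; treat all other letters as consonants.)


Consonants in 'juxtapose': j, x, t, p, s = 5 consonants.

5


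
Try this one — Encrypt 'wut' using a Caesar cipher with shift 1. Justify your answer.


Shift each letter by 1: w -> x, u -> v, t -> u. Result: 'xvu'.

xvu


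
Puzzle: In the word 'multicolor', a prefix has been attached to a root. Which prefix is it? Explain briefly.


The word 'multicolor' = 'multi' (prefix) + 'color' (root). The prefix is 'multi'.

multi


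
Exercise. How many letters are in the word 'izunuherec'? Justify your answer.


Spell out 'izunuherec' and number each letter: i(1), z(2), u(3), n(4), u(5), h(6), e(7), r(8), e(9), c(10). Total: 10 letters.

10


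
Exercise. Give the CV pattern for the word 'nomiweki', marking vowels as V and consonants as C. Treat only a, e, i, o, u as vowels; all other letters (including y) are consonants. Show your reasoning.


Letter mapping: n = C, o = V, m = C, i = V, w = C, e = V, k = C, i = V.

CVCVCVCV


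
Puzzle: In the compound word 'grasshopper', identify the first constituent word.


Split 'grasshopper' into 'grass' + 'hopper'. The first part is 'grass'.

grass


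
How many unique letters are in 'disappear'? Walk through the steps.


Unique letters in 'disappear': {a, d, e, i, p, r, s} = 7 distinct letters.

7


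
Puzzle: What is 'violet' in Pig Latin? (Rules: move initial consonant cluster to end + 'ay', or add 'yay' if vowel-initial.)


'violet': move consonant cluster 'v' to end and add 'ay': 'ioletvay'.

ioletvay


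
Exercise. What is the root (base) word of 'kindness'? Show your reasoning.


Remove suffix '-ness' from 'kindness' to get root 'kind'.

kind


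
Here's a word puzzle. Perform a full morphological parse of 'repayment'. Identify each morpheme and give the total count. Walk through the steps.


Step 1: Identify prefix: 're' (meaning: again)
Step 2: Identify root: 'pay'
Step 3: Identify suffix(es): 'ment'
Decomposition: re- (prefix: again) + pay (root) + -ment (suffix: action/result)
Total morphemes: 3

3 morphemes (re- (prefix: again) + pay (root) + -ment (suffix: action/result))


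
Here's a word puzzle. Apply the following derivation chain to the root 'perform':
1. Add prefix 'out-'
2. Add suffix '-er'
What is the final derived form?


Step 1: Add prefix 'out-' to 'perform' = 'outperform'
Step 2: Add suffix '-er' to 'outperform' = 'outperformer'

outperformer


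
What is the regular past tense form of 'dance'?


Apply rule: Add -d (word ends in -e). 'dance' becomes 'danced'.

danced


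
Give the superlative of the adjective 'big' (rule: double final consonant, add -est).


Apply superlative formation (double final consonant, add -est): 'big' -> 'biggest'.

biggest


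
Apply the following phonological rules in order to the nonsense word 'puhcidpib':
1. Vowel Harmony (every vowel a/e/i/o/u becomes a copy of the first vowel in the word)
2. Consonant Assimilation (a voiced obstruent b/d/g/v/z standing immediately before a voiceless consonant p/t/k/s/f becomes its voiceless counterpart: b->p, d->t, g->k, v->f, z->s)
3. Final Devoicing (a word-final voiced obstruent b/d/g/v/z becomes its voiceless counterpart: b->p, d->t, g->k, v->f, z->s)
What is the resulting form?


Starting form: 'puhcidpib'
Rule 1: Vowel Harmony: all vowels become 'u' (matching first vowel). 'puhcidpib' -> 'puhcudpub'
Rule 2: Consonant Assimilation: voiced obstruent before voiceless consonant becomes voiceless ('dp' -> 'tp'). 'puhcudpub' -> 'puhcutpub'
Rule 3: Final Devoicing: word-final voiced obstruent 'b' becomes voiceless 'p'. 'puhcutpub' -> 'puhcutpup'
Final form: 'puhcutpup'

puhcutpup


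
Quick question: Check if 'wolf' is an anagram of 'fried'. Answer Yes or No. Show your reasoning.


Sorted letters of 'wolf': 'flow'
Sorted letters of 'fried': 'defir'
They do not match.

No


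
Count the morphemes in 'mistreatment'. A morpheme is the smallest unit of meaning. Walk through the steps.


Decomposition: mis- (prefix) + treat (root) + -ment (suffix) = 3 morpheme(s)

3 morphemes


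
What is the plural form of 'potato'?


Apply rule: Add -es (consonant + o). 'potato' becomes 'potatoes'.

potatoes


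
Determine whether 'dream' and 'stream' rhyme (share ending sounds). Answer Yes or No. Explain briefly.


Rime (stressed vowel + following sounds) of 'dream': -eam = /iːm/
Rime of 'stream': -eam = /iːm/
/iːm/ and /iːm/ are the same ending sound, so the words rhyme.

Yes


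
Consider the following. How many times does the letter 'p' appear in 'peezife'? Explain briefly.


Letter 'p' in 'peezife': found at position(s) 1 = 1 occurrence(s).

1


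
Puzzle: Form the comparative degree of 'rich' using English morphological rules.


Apply comparative formation (add -er): 'rich' -> 'richer'.

richer


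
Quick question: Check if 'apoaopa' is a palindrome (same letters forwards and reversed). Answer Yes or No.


Forward: 'apoaopa'
Reversed: 'apoaopa'
They are identical.

Yes


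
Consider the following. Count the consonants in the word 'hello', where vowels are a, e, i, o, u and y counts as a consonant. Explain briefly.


Consonants in 'hello': h, l, l = 3 consonants.

3


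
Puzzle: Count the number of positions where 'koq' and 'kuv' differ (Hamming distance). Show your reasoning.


Alignment:
Position 1: 'k' vs 'k' = match
Position 2: 'o' vs 'u' = DIFFER
Position 3: 'q' vs 'v' = DIFFER
Total differences: 2

2


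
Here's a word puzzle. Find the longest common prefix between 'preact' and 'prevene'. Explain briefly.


Compare from the start: 3 characters match: 'pre'. Mismatch at position 4: 'a' vs 'v'.

pre


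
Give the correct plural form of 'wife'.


Apply rule: Change -fe to -ves. 'wife' becomes 'wives'.

wives


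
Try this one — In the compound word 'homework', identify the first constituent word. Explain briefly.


Split 'homework' into 'home' + 'work'. The first part is 'home'.

home


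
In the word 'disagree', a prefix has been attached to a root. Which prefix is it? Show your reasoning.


The word 'disagree' = 'dis' (prefix) + 'agree' (root). The prefix is 'dis'.

dis


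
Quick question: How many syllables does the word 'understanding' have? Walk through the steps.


Break 'understanding' into syllables: un-der-stand-ing -> un | der | stand | ing = 4 syllables

4 syllables


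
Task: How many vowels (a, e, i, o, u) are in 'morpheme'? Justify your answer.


Vowels in 'morpheme': o, e, e = 3 vowels.

3


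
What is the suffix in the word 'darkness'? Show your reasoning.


The word 'darkness' = 'dark' (root) + '-ness' (suffix). The suffix is '-ness'.

ness


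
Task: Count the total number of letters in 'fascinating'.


Spell out 'fascinating' and number each letter: f(1), a(2), s(3), c(4), i(5), n(6), a(7), t(8), i(9), n(10), g(11). Total: 11 letters.

11


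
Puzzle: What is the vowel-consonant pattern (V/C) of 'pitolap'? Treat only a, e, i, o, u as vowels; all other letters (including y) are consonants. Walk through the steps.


Letter mapping: p = C, i = V, t = C, o = V, l = C, a = V, p = C.

CVCVCVC


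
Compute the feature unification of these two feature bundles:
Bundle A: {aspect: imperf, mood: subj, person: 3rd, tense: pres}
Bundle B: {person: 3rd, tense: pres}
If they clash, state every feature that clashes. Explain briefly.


Compare features:
aspect: A=imperf vs B=_ -> unified: imperf
mood: A=subj vs B=_ -> unified: subj
person: A=3rd vs B=3rd -> unified: 3rd
tense: A=pres vs B=pres -> unified: pres
No clashes found.

Unified: {aspect: imperf, mood: subj, person: 3rd, tense: pres}


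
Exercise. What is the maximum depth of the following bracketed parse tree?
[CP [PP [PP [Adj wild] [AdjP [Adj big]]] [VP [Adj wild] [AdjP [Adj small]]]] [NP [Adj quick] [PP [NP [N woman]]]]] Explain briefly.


Count bracket nesting levels:
'[' at pos 0: depth = 1
'[' at pos 4: depth = 2
'[' at pos 8: depth = 3
'[' at pos 12: depth = 4
'[' at pos 23: depth = 4
'[' at pos 29: depth = 5
'[' at pos 41: depth = 3
'[' at pos 45: depth = 4
'[' at pos 56: depth = 4
'[' at pos 62: depth = 5
'[' at pos 77: depth = 2
'[' at pos 81: depth = 3
'[' at pos 93: depth = 3
'[' at pos 97: depth = 4
'[' at pos 101: depth = 5
Maximum depth reached: 5

5


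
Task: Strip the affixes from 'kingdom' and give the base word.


Remove suffix '-dom' from 'kingdom' to get root 'king'.

king


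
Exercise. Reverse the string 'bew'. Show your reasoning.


Reverse 'bew' character by character: 'web'.

web


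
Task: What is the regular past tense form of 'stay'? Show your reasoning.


Apply rule: Add -ed. 'stay' becomes 'stayed'.

stayed


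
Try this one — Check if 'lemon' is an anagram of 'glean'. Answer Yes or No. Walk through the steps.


Sorted letters of 'lemon': 'elmno'
Sorted letters of 'glean': 'aegln'
They do not match.

No


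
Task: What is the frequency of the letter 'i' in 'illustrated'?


Letter 'i' in 'illustrated': found at position(s) 1 = 1 occurrence(s).

1


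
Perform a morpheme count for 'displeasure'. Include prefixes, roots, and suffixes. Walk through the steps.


Decomposition: dis- (prefix) + please (root) + -ure (suffix) = 3 morpheme(s)

3 morphemes


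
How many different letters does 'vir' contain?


Unique letters in 'vir': {i, r, v} = 3 distinct letters.

3


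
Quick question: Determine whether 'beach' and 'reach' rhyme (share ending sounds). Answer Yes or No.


Rime (stressed vowel + following sounds) of 'beach': -each = /iːtʃ/
Rime of 'reach': -each = /iːtʃ/
/iːtʃ/ and /iːtʃ/ are the same ending sound, so the words rhyme.

Yes


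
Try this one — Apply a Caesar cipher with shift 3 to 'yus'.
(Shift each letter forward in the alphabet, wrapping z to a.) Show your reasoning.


Shift each letter by 3: y -> b, u -> x, s -> v. Result: 'bxv'.

bxv


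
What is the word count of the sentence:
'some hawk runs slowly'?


Split into words: some | hawk | runs | slowly = 4 words.

4


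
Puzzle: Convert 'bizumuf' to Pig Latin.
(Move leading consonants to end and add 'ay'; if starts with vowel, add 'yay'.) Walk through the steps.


'bizumuf': move consonant cluster 'b' to end and add 'ay': 'izumufbay'.

izumufbay


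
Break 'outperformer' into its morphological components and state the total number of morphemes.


Step 1: Identify prefix: 'out' (meaning: surpass)
Step 2: Identify root: 'perform'
Step 3: Identify suffix(es): 'er'
Decomposition: out- (prefix: surpass) + perform (root) + -er (suffix: one who)
Total morphemes: 3

3 morphemes (out- (prefix: surpass) + perform (root) + -er (suffix: one who))


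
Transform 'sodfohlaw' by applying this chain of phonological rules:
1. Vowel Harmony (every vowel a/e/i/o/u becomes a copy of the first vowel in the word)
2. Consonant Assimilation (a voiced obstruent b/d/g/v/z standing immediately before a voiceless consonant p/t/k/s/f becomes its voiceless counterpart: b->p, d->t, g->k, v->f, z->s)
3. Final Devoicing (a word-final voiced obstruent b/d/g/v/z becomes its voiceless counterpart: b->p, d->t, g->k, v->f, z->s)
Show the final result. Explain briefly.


Starting form: 'sodfohlaw'
Rule 1: Vowel Harmony: all vowels become 'o' (matching first vowel). 'sodfohlaw' -> 'sodfohlow'
Rule 2: Consonant Assimilation: voiced obstruent before voiceless consonant becomes voiceless ('df' -> 'tf'). 'sodfohlow' -> 'sotfohlow'
Rule 3: Final Devoicing: final consonant 'w' is not one of the voiced obstruents b/d/g/v/z. No change.
Final form: 'sotfohlow'

sotfohlow


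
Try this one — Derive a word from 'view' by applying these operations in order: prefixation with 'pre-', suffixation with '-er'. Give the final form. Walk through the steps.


Step 1: Add prefix 'pre-' to 'view' = 'preview'
Step 2: Add suffix '-er' to 'preview' = 'previewer'

previewer


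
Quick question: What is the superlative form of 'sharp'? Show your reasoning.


Apply superlative formation (add -est): 'sharp' -> 'sharpest'.

sharpest


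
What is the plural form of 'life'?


Apply rule: Change -fe to -ves. 'life' becomes 'lives'.

lives


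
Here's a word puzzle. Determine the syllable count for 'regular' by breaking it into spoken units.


Break 'regular' into syllables: reg-u-lar -> reg | u | lar = 3 syllables

3 syllables


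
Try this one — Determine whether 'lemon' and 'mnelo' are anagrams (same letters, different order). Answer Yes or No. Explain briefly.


Sorted letters of 'lemon': 'elmno'
Sorted letters of 'mnelo': 'elmno'
They match.

Yes


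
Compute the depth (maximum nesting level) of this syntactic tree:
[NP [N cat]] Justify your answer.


Count bracket nesting levels:
'[' at pos 0: depth = 1
'[' at pos 4: depth = 2
Maximum depth reached: 2

2


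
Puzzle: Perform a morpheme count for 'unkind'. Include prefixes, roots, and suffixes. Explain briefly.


Decomposition: un- (prefix) + kind (root) = 2 morpheme(s)

2 morphemes


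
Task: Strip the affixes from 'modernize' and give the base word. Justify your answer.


Remove suffix '-ize' from 'modernize' to get root 'modern'.

modern


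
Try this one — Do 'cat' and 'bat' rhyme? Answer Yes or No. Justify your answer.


Rime (stressed vowel + following sounds) of 'cat': -at = /æt/
Rime of 'bat': -at = /æt/
/æt/ and /æt/ are the same ending sound, so the words rhyme.

Yes


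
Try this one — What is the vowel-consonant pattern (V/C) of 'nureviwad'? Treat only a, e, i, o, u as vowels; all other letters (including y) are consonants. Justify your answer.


Letter mapping: n = C, u = V, r = C, e = V, v = C, i = V, w = C, a = V, d = C.

CVCVCVCVC


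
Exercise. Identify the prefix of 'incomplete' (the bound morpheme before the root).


The word 'incomplete' = 'in' (prefix) + 'complete' (root). The prefix is 'in'.

in


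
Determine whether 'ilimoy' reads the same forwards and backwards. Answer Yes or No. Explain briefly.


Forward: 'ilimoy'
Reversed: 'yomili'
They differ.

No
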